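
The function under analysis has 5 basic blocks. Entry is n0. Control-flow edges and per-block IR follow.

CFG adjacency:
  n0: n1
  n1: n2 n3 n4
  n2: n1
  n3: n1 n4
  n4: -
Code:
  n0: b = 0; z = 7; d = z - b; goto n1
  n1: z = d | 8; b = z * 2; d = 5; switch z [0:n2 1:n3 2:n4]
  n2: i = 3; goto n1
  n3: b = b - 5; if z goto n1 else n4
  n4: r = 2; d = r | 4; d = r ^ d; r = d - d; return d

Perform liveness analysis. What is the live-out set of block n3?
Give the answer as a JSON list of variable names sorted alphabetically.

Answer: ["d"]

Working:
def/use:
  n0: def={b,d,z} ue=∅
  n1: def={b,d,z} ue={d}
  n2: def={i} ue=∅
  n3: def={b} ue={b,z}
  n4: def={d,r} ue=∅

Live sets:
  live n0: ∅→{d}
  live n1: {d}→{b,d,z}
  live n2: {d}→{d}
  live n3: {b,d,z}→{d}
  live n4: ∅→∅

live-out(n3) = ["d"]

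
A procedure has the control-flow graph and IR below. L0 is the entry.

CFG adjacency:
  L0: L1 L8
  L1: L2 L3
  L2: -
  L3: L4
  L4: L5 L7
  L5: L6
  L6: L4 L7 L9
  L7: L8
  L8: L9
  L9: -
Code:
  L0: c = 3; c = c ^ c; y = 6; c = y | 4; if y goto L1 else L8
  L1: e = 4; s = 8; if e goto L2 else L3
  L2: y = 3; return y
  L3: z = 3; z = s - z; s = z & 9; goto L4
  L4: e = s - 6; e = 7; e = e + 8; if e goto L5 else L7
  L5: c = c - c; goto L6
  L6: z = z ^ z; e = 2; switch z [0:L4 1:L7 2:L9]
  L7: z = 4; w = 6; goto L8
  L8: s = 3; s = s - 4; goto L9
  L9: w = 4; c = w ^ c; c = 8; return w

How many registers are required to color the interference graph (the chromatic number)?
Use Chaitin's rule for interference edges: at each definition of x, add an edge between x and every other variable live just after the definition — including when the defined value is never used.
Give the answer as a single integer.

Answer: 4

Analysis:
Block summaries:
  L0: def={c,y} ue=∅
  L1: def={e,s} ue=∅
  L2: def={y} ue=∅
  L3: def={s,z} ue={s}
  L4: def={e} ue={s}
  L5: def={c} ue={c}
  L6: def={e,z} ue={z}
  L7: def={w,z} ue=∅
  L8: def={s} ue=∅
  L9: def={c,w} ue={c}

Liveness:
  L0 li=∅ lo={c}
  L1 li={c} lo={c,s}
  L2 li=∅ lo=∅
  L3 li={c,s} lo={c,s,z}
  L4 li={c,s,z} lo={c,s,z}
  L5 li={c,s,z} lo={c,s,z}
  L6 li={c,s,z} lo={c,s,z}
  L7 li={c} lo={c}
  L8 li={c} lo={c}
  L9 li={c} lo=∅

Conflict graph:
  c: {e,s,w,y,z}
  e: {c,s,z}
  s: {c,e,z}
  w: {c}
  y: {c}
  z: {c,e,s}

Colouring:
  lower bound: {c,e,s,z} mutually conflict ⇒ χ ≥ 4
  4-colouring: R0={c}  R1={e,w,y}  R2={s}  R3={z}
  χ = 4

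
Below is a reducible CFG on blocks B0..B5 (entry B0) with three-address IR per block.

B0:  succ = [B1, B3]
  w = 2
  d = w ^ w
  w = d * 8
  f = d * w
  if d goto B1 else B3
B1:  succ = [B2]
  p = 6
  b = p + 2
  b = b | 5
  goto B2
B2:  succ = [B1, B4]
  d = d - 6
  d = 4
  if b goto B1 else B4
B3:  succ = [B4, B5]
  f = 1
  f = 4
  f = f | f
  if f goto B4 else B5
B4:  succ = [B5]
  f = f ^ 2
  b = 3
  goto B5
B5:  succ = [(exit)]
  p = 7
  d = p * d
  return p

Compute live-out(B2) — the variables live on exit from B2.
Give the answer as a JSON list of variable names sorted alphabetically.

Answer: ["d", "f"]

Working:
Block summaries:
  B0: def={d,f,w} ue=∅
  B1: def={b,p} ue=∅
  B2: def={d} ue={b,d}
  B3: def={f} ue=∅
  B4: def={b,f} ue={f}
  B5: def={d,p} ue={d}

Backward fixpoint:
  live B0: ∅→{d,f}
  live B1: {d,f}→{b,d,f}
  live B2: {b,d,f}→{d,f}
  live B3: {d}→{d,f}
  live B4: {d,f}→{d}
  live B5: {d}→∅

live-out(B2) = ["d", "f"]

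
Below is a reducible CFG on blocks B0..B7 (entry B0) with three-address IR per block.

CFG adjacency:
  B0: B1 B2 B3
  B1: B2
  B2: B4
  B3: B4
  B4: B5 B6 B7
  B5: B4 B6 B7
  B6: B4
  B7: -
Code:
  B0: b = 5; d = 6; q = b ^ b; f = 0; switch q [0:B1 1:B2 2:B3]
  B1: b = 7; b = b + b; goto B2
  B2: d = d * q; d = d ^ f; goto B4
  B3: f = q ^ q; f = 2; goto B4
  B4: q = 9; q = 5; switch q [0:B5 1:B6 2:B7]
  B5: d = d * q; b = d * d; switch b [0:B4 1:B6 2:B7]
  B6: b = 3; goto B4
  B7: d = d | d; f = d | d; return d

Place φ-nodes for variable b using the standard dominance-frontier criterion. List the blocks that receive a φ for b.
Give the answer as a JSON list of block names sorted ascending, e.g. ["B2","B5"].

idom tree: B1←B0 B2←B0 B3←B0 B4←B0 B5←B4 B6←B4 B7←B4
Dom∩ at merges:
  B2: preds {B0,B1}: {B0} ∩ {B0,B1} = {B0}; idom=B0
  B4: preds {B2,B3,B5,B6}: {B0,B2} ∩ {B0,B3} ∩ {B0,B4,B5} ∩ {B0,B4,B6} = {B0}; idom=B0
  B6: preds {B4,B5}: {B0,B4} ∩ {B0,B4,B5} = {B0,B4}; idom=B4
  B7: preds {B4,B5}: {B0,B4} ∩ {B0,B4,B5} = {B0,B4}; idom=B4

Frontier:
  B2←B0: walk · to B0
  B2←B1: walk B1 to B0
  B4←B2: walk B2 to B0
  B4←B3: walk B3 to B0
  B4←B5: walk B5→B4 to B0
  B4←B6: walk B6→B4 to B0
  B6←B4: walk · to B4
  B6←B5: walk B5 to B4
  B7←B4: walk · to B4
  B7←B5: walk B5 to B4
  B0: DF=∅
  B1: DF={B2}
  B2: DF={B4}
  B3: DF={B4}
  B4: DF={B4}
  B5: DF={B4,B6,B7}
  B6: DF={B4}
  B7: DF=∅

φ for b: defs {B0,B1,B5,B6}
  DF⁺ = {B2,B4,B6,B7}

Answer: ["B2", "B4", "B6", "B7"]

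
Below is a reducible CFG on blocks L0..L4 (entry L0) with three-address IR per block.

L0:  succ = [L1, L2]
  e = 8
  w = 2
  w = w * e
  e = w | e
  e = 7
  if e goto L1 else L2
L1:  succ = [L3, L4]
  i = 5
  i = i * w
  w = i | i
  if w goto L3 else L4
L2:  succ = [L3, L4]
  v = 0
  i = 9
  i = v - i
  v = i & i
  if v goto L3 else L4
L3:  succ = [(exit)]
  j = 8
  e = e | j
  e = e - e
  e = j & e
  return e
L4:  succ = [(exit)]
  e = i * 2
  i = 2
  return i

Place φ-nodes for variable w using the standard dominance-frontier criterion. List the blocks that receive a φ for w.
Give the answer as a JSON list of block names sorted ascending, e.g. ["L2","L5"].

Answer: ["L3", "L4"]

Derivation:
idom tree: L1←L0 L2←L0 L3←L0 L4←L0
Dom∩ at merges:
  L3: preds {L1,L2}: {L0,L1} ∩ {L0,L2} = {L0}; idom=L0
  L4: preds {L1,L2}: {L0,L1} ∩ {L0,L2} = {L0}; idom=L0

DF walk-up:
  join L3 pred L1: L1 stop@L0
  join L3 pred L2: L2 stop@L0
  join L4 pred L1: L1 stop@L0
  join L4 pred L2: L2 stop@L0
  L0 → ∅
  L1 → {L3,L4}
  L2 → {L3,L4}
  L3 → ∅
  L4 → ∅

φ for w: defs {L0,L1}
  DF⁺ = {L3,L4}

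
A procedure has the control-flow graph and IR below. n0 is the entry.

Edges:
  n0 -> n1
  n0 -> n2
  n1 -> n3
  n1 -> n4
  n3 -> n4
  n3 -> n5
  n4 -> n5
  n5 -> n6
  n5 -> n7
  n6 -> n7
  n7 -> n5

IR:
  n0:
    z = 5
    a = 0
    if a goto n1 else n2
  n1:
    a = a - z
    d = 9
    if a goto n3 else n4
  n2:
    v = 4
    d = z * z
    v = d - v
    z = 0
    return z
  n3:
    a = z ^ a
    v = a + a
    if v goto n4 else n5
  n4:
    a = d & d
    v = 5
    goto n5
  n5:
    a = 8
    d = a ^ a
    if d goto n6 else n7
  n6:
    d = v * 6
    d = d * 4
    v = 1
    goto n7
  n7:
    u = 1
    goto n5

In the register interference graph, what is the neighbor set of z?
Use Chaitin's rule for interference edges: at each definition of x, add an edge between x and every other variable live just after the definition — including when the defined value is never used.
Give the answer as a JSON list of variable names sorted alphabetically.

Answer: ["a", "d", "v"]

Derivation:
def/use:
  n0: def={a,z} ue=∅
  n1: def={a,d} ue={a,z}
  n2: def={d,v,z} ue={z}
  n3: def={a,v} ue={a,z}
  n4: def={a,v} ue={d}
  n5: def={a,d} ue=∅
  n6: def={d,v} ue={v}
  n7: def={u} ue=∅

Liveness:
  n0 li=∅ lo={a,z}
  n1 li={a,z} lo={a,d,z}
  n2 li={z} lo=∅
  n3 li={a,d,z} lo={d,v}
  n4 li={d} lo={v}
  n5 li={v} lo={v}
  n6 li={v} lo={v}
  n7 li={v} lo={v}

Interference:
  a: {d,v,z}
  d: {a,v,z}
  u: {v}
  v: {a,d,u,z}
  z: {a,d,v}

N(z) = ["a", "d", "v"]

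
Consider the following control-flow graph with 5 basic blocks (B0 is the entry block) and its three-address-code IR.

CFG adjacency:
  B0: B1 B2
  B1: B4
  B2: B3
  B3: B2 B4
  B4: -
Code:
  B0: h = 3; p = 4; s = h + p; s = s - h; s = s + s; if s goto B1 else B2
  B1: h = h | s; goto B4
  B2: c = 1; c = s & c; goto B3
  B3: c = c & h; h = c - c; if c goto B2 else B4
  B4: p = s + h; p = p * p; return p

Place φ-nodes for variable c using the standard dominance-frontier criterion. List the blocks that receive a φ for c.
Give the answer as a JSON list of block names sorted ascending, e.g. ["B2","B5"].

Answer: ["B2", "B4"]

Derivation:
idom tree: B1←B0 B2←B0 B3←B2 B4←B0
Join-block Dom:
  B2: preds {B0,B3}: {B0} ∩ {B0,B2,B3} = {B0}; idom=B0
  B4: preds {B1,B3}: {B0,B1} ∩ {B0,B2,B3} = {B0}; idom=B0

DF derivation:
  B2←B0: walk · to B0
  B2←B3: walk B3→B2 to B0
  B4←B1: walk B1 to B0
  B4←B3: walk B3→B2 to B0
  DF(B0)=∅
  DF(B1)={B4}
  DF(B2)={B2,B4}
  DF(B3)={B2,B4}
  DF(B4)=∅

φ for c: defs {B2,B3}
  DF⁺ = {B2,B4}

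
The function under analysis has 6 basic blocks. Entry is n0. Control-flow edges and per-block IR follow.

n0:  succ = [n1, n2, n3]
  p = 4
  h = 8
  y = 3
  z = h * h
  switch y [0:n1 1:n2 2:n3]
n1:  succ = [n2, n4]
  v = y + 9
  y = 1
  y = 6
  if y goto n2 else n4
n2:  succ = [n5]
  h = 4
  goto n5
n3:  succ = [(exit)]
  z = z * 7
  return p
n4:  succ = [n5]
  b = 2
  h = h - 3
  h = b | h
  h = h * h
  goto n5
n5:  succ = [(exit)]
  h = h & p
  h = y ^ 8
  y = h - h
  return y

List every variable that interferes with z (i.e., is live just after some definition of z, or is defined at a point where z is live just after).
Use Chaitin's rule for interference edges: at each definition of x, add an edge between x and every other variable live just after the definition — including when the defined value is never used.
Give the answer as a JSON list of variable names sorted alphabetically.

Per-block:
  n0 def {h,p,y,z} use ∅
  n1 def {v,y} use {y}
  n2 def {h} use ∅
  n3 def {z} use {p,z}
  n4 def {b,h} use {h}
  n5 def {h,y} use {h,p,y}

Live sets:
  live n0: ∅→{h,p,y,z}
  live n1: {h,p,y}→{h,p,y}
  live n2: {p,y}→{h,p,y}
  live n3: {p,z}→∅
  live n4: {h,p,y}→{h,p,y}
  live n5: {h,p,y}→∅

Conflict graph:
  b: {h,p,y}
  h: {b,p,v,y,z}
  p: {b,h,v,y,z}
  v: {h,p}
  y: {b,h,p,z}
  z: {h,p,y}

N(z) = ["h", "p", "y"]

Answer: ["h", "p", "y"]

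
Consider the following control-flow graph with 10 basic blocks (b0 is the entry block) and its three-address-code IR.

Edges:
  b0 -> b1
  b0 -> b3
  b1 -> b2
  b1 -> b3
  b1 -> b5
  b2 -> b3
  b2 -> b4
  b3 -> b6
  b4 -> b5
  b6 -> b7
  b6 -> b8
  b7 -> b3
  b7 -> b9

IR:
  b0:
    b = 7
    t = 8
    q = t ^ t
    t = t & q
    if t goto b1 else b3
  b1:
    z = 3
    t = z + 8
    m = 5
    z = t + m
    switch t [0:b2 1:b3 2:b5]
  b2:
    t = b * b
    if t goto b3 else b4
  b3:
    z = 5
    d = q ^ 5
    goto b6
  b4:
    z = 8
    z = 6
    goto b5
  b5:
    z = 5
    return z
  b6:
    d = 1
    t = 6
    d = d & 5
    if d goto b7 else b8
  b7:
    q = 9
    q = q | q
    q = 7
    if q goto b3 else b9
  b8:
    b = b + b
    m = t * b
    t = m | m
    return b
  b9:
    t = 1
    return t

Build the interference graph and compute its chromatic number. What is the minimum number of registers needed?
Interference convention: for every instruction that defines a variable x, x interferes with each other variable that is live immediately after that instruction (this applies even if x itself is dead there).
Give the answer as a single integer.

Answer: 4

Analysis:
def/use:
  b0 def {b,q,t} use ∅
  b1 def {m,t,z} use ∅
  b2 def {t} use {b}
  b3 def {d,z} use {q}
  b4 def {z} use ∅
  b5 def {z} use ∅
  b6 def {d,t} use ∅
  b7 def {q} use ∅
  b8 def {b,m,t} use {b,t}
  b9 def {t} use ∅

Backward fixpoint:
  b0 li=∅ lo={b,q}
  b1 li={b,q} lo={b,q}
  b2 li={b,q} lo={b,q}
  b3 li={b,q} lo={b}
  b4 li=∅ lo=∅
  b5 li=∅ lo=∅
  b6 li={b} lo={b,t}
  b7 li={b} lo={b,q}
  b8 li={b,t} lo=∅
  b9 li=∅ lo=∅

Interference:
  b: {d,m,q,t,z}
  d: {b,t}
  m: {b,q,t}
  q: {b,m,t,z}
  t: {b,d,m,q,z}
  z: {b,q,t}

Chromatic number:
  clique {b,m,q,t} ⇒ need ≥ 4
  4-colouring: R0={b}  R1={t}  R2={d,q}  R3={m,z}
  χ = 4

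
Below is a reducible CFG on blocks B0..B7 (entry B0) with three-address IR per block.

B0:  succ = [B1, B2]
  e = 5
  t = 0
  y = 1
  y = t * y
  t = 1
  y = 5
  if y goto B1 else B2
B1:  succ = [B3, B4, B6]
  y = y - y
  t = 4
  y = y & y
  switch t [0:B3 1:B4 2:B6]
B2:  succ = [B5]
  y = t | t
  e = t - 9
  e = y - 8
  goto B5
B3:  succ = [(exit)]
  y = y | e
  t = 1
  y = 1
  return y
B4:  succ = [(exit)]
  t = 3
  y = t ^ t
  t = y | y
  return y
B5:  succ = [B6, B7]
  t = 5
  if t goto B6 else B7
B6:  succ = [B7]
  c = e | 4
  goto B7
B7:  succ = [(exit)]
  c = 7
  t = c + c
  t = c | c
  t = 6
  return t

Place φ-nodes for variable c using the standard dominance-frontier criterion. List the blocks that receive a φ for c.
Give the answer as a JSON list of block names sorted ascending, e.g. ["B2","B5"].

Answer: ["B7"]

Analysis:
idom tree: B1←B0 B2←B0 B3←B1 B4←B1 B5←B2 B6←B0 B7←B0
Dom∩ at merges:
  B6: preds {B1,B5}: {B0,B1} ∩ {B0,B2,B5} = {B0}; idom=B0
  B7: preds {B5,B6}: {B0,B2,B5} ∩ {B0,B6} = {B0}; idom=B0

Frontier:
  join B6 pred B1: B1 stop@B0
  join B6 pred B5: B5→B2 stop@B0
  join B7 pred B5: B5→B2 stop@B0
  join B7 pred B6: B6 stop@B0
  DF(B0)=∅
  DF(B1)={B6}
  DF(B2)={B6,B7}
  DF(B3)=∅
  DF(B4)=∅
  DF(B5)={B6,B7}
  DF(B6)={B7}
  DF(B7)=∅

φ for c: defs {B6,B7}
  DF⁺ = {B7}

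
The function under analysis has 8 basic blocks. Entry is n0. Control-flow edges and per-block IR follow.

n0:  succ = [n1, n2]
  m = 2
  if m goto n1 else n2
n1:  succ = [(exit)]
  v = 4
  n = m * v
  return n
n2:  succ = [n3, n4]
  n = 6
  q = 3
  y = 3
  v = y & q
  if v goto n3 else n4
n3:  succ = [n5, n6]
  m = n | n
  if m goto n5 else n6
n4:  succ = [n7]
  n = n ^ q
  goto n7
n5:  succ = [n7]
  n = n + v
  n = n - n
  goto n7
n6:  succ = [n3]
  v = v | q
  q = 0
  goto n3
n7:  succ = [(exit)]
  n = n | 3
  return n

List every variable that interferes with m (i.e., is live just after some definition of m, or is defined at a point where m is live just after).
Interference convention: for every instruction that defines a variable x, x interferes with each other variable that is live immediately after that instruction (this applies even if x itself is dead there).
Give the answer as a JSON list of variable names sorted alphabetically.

Answer: ["n", "q", "v"]

Working:
Per-block:
  n0: def={m} ue=∅
  n1: def={n,v} ue={m}
  n2: def={n,q,v,y} ue=∅
  n3: def={m} ue={n}
  n4: def={n} ue={n,q}
  n5: def={n} ue={n,v}
  n6: def={q,v} ue={q,v}
  n7: def={n} ue={n}

Live sets:
  n0: in=∅ out={m}
  n1: in={m} out=∅
  n2: in=∅ out={n,q,v}
  n3: in={n,q,v} out={n,q,v}
  n4: in={n,q} out={n}
  n5: in={n,v} out={n}
  n6: in={n,q,v} out={n,q,v}
  n7: in={n} out=∅

Interference:
  m — {n,q,v}
  n — {m,q,v,y}
  q — {m,n,v,y}
  v — {m,n,q}
  y — {n,q}

N(m) = ["n", "q", "v"]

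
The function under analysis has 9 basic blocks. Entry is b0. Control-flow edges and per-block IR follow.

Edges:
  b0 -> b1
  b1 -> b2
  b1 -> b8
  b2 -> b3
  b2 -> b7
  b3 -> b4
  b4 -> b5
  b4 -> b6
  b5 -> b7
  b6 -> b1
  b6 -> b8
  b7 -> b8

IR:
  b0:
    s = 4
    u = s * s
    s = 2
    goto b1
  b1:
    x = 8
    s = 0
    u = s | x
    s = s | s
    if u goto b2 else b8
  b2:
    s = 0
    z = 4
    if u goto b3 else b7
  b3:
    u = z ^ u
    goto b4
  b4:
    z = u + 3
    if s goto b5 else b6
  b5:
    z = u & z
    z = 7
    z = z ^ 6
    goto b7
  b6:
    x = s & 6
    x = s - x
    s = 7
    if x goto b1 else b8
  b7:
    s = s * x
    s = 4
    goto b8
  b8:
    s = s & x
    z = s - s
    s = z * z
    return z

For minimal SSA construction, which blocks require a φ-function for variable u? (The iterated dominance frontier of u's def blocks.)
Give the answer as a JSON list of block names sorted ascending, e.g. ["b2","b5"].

idom tree: b1←b0 b2←b1 b3←b2 b4←b3 b5←b4 b6←b4 b7←b2 b8←b1
Dom∩ at merges:
  b1: preds {b0,b6}: {b0} ∩ {b0,b1,b2,b3,b4,b6} = {b0}; idom=b0
  b7: preds {b2,b5}: {b0,b1,b2} ∩ {b0,b1,b2,b3,b4,b5} = {b0,b1,b2}; idom=b2
  b8: preds {b1,b6,b7}: {b0,b1} ∩ {b0,b1,b2,b3,b4,b6} ∩ {b0,b1,b2,b7} = {b0,b1}; idom=b1

DF derivation:
  join b1 pred b0: · stop@b0
  join b1 pred b6: b6→b4→b3→b2→b1 stop@b0
  join b7 pred b2: · stop@b2
  join b7 pred b5: b5→b4→b3 stop@b2
  join b8 pred b1: · stop@b1
  join b8 pred b6: b6→b4→b3→b2 stop@b1
  join b8 pred b7: b7→b2 stop@b1
  b0: DF=∅
  b1: DF={b1}
  b2: DF={b1,b8}
  b3: DF={b1,b7,b8}
  b4: DF={b1,b7,b8}
  b5: DF={b7}
  b6: DF={b1,b8}
  b7: DF={b8}
  b8: DF=∅

φ for u: defs {b0,b1,b3}
  DF⁺ = {b1,b7,b8}

Answer: ["b1", "b7", "b8"]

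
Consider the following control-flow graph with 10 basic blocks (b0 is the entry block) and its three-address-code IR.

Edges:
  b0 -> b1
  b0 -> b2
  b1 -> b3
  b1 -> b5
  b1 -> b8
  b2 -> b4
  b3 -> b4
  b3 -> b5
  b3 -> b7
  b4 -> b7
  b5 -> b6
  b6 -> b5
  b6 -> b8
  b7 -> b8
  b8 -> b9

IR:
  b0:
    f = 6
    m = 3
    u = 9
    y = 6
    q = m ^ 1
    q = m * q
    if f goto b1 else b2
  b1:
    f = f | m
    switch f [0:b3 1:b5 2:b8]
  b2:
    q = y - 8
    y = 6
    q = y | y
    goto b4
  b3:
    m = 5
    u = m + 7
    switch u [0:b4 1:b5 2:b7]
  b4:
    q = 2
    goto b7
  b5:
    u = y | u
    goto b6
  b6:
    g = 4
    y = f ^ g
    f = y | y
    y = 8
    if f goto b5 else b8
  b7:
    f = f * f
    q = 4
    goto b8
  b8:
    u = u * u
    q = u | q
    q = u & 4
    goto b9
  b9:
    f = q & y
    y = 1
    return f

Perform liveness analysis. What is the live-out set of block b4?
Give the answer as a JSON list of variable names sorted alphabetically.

Answer: ["f", "u", "y"]

Derivation:
def/use:
  b0: def={f,m,q,u,y} ue=∅
  b1: def={f} ue={f,m}
  b2: def={q,y} ue={y}
  b3: def={m,u} ue=∅
  b4: def={q} ue=∅
  b5: def={u} ue={u,y}
  b6: def={f,g,y} ue={f}
  b7: def={f,q} ue={f}
  b8: def={q,u} ue={q,u}
  b9: def={f,y} ue={q,y}

Liveness:
  b0 li=∅ lo={f,m,q,u,y}
  b1 li={f,m,q,u,y} lo={f,q,u,y}
  b2 li={f,u,y} lo={f,u,y}
  b3 li={f,q,y} lo={f,q,u,y}
  b4 li={f,u,y} lo={f,u,y}
  b5 li={f,q,u,y} lo={f,q,u}
  b6 li={f,q,u} lo={f,q,u,y}
  b7 li={f,u,y} lo={q,u,y}
  b8 li={q,u,y} lo={q,y}
  b9 li={q,y} lo=∅

live-out(b4) = ["f", "u", "y"]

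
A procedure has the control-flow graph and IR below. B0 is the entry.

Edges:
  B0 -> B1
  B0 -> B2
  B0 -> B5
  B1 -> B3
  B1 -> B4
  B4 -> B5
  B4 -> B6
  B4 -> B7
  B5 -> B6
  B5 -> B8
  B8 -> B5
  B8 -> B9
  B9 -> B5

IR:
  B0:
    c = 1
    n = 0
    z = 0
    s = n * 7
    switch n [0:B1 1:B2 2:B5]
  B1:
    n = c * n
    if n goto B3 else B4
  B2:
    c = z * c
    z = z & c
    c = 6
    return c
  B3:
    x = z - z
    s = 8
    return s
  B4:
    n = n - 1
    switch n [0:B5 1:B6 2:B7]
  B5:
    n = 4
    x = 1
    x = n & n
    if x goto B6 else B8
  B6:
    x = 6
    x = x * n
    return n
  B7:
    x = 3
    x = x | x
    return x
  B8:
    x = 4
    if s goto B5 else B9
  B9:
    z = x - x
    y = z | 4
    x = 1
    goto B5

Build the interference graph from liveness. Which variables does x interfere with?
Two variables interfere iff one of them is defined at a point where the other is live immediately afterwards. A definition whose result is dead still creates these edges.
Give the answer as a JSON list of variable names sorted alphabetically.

Answer: ["n", "s"]

Analysis:
def/use:
  B0 def {c,n,s,z} use ∅
  B1 def {n} use {c,n}
  B2 def {c,z} use {c,z}
  B3 def {s,x} use {z}
  B4 def {n} use {n}
  B5 def {n,x} use ∅
  B6 def {x} use {n}
  B7 def {x} use ∅
  B8 def {x} use {s}
  B9 def {x,y,z} use {x}

Backward fixpoint:
  B0 li=∅ lo={c,n,s,z}
  B1 li={c,n,s,z} lo={n,s,z}
  B2 li={c,z} lo=∅
  B3 li={z} lo=∅
  B4 li={n,s} lo={n,s}
  B5 li={s} lo={n,s}
  B6 li={n} lo=∅
  B7 li=∅ lo=∅
  B8 li={s} lo={s,x}
  B9 li={s,x} lo={s}

Interfere edges:
  c↔{n,s,z}
  n↔{c,s,x,z}
  s↔{c,n,x,y,z}
  x↔{n,s}
  y↔{s}
  z↔{c,n,s}

N(x) = ["n", "s"]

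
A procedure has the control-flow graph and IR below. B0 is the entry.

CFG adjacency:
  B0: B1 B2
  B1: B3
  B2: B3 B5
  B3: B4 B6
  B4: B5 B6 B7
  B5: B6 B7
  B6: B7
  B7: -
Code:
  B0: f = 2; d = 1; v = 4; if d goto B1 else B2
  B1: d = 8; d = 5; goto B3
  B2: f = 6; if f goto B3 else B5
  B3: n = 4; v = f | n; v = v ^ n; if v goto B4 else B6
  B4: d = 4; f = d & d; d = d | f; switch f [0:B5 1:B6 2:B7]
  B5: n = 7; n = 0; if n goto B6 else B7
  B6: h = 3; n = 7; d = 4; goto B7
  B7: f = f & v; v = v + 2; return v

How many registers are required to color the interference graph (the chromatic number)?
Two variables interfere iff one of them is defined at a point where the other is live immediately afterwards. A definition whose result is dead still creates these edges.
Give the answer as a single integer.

Answer: 3

Working:
Block summaries:
  B0: {d,f,v} / ∅
  B1: {d} / ∅
  B2: {f} / ∅
  B3: {n,v} / {f}
  B4: {d,f} / ∅
  B5: {n} / ∅
  B6: {d,h,n} / ∅
  B7: {f,v} / {f,v}

Liveness:
  B0 li=∅ lo={f,v}
  B1 li={f} lo={f}
  B2 li={v} lo={f,v}
  B3 li={f} lo={f,v}
  B4 li={v} lo={f,v}
  B5 li={f,v} lo={f,v}
  B6 li={f,v} lo={f,v}
  B7 li={f,v} lo=∅

Interference:
  d: {f,v}
  f: {d,h,n,v}
  h: {f,v}
  n: {f,v}
  v: {d,f,h,n}

Chromatic number:
  clique {d,f,v} ⇒ need ≥ 3
  assign d→c2 f→c0 h→c2 n→c2 v→c1 — no edge inside a register ⇒ χ ≤ 3
  χ = 3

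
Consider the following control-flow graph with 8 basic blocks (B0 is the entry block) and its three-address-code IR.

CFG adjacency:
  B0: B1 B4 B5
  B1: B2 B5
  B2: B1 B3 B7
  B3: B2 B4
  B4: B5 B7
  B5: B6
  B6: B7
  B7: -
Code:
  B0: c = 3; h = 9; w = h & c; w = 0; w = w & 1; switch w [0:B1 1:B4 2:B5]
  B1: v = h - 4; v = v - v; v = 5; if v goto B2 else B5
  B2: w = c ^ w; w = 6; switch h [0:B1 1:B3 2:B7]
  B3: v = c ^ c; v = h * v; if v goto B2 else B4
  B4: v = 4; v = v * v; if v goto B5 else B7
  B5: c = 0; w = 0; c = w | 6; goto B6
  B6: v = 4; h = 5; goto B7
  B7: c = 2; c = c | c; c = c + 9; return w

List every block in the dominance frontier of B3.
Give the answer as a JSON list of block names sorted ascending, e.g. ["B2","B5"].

idom tree: B1←B0 B2←B1 B3←B2 B4←B0 B5←B0 B6←B5 B7←B0
Join-block Dom:
  B1: preds {B0,B2}: {B0} ∩ {B0,B1,B2} = {B0}; idom=B0
  B2: preds {B1,B3}: {B0,B1} ∩ {B0,B1,B2,B3} = {B0,B1}; idom=B1
  B4: preds {B0,B3}: {B0} ∩ {B0,B1,B2,B3} = {B0}; idom=B0
  B5: preds {B0,B1,B4}: {B0} ∩ {B0,B1} ∩ {B0,B4} = {B0}; idom=B0
  B7: preds {B2,B4,B6}: {B0,B1,B2} ∩ {B0,B4} ∩ {B0,B5,B6} = {B0}; idom=B0

Frontier:
  B1←B0: walk · to B0
  B1←B2: walk B2→B1 to B0
  B2←B1: walk · to B1
  B2←B3: walk B3→B2 to B1
  B4←B0: walk · to B0
  B4←B3: walk B3→B2→B1 to B0
  B5←B0: walk · to B0
  B5←B1: walk B1 to B0
  B5←B4: walk B4 to B0
  B7←B2: walk B2→B1 to B0
  B7←B4: walk B4 to B0
  B7←B6: walk B6→B5 to B0
  DF(B0)=∅
  DF(B1)={B1,B4,B5,B7}
  DF(B2)={B1,B2,B4,B7}
  DF(B3)={B2,B4}
  DF(B4)={B5,B7}
  DF(B5)={B7}
  DF(B6)={B7}
  DF(B7)=∅

DF(B3) = ["B2", "B4"]

Answer: ["B2", "B4"]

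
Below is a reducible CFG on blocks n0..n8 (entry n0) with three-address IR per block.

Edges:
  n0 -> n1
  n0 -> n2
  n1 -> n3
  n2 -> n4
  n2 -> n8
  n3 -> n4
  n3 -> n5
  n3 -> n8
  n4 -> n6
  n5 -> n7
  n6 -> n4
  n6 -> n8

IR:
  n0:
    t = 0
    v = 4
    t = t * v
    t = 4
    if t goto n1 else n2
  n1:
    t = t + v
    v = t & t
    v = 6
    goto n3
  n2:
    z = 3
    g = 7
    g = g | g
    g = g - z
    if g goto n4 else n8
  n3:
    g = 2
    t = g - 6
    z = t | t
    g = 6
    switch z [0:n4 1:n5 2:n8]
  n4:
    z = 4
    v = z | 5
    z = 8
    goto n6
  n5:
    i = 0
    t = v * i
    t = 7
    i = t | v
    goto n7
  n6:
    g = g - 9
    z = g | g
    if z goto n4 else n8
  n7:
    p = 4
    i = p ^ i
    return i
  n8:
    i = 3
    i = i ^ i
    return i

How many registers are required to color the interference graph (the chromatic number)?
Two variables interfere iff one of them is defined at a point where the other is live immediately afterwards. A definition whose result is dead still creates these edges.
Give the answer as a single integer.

Per-block:
  n0: {t,v} / ∅
  n1: {t,v} / {t,v}
  n2: {g,z} / ∅
  n3: {g,t,z} / ∅
  n4: {v,z} / ∅
  n5: {i,t} / {v}
  n6: {g,z} / {g}
  n7: {i,p} / {i}
  n8: {i} / ∅

Live sets:
  n0 li=∅ lo={t,v}
  n1 li={t,v} lo={v}
  n2 li=∅ lo={g}
  n3 li={v} lo={g,v}
  n4 li={g} lo={g}
  n5 li={v} lo={i}
  n6 li={g} lo={g}
  n7 li={i} lo=∅
  n8 li=∅ lo=∅

Interfere edges:
  g↔{v,z}
  i↔{p,v}
  p↔{i}
  t↔{v}
  v↔{g,i,t,z}
  z↔{g,v}

Colouring:
  clique {g,v,z} ⇒ need ≥ 3
  3-colouring: r0={p,v}  r1={g,i,t}  r2={z}
  χ = 3

Answer: 3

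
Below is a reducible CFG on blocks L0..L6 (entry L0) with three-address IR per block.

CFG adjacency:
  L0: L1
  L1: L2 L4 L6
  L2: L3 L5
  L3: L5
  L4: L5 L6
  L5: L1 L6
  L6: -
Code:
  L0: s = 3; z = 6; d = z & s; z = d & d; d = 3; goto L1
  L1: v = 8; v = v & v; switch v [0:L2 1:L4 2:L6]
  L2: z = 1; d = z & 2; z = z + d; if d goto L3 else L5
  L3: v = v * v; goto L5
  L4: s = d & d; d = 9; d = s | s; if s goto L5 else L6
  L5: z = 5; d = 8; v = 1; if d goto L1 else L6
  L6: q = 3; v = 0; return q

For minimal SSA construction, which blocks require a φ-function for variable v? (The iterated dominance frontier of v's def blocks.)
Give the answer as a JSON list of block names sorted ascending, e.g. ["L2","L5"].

Answer: ["L1", "L5", "L6"]

Analysis:
idom tree: L1←L0 L2←L1 L3←L2 L4←L1 L5←L1 L6←L1
Dom at joins:
  L1: preds {L0,L5}: {L0} ∩ {L0,L1,L5} = {L0}; idom=L0
  L5: preds {L2,L3,L4}: {L0,L1,L2} ∩ {L0,L1,L2,L3} ∩ {L0,L1,L4} = {L0,L1}; idom=L1
  L6: preds {L1,L4,L5}: {L0,L1} ∩ {L0,L1,L4} ∩ {L0,L1,L5} = {L0,L1}; idom=L1

DF derivation:
  join L1 pred L0: · stop@L0
  join L1 pred L5: L5→L1 stop@L0
  join L5 pred L2: L2 stop@L1
  join L5 pred L3: L3→L2 stop@L1
  join L5 pred L4: L4 stop@L1
  join L6 pred L1: · stop@L1
  join L6 pred L4: L4 stop@L1
  join L6 pred L5: L5 stop@L1
  L0 → ∅
  L1 → {L1}
  L2 → {L5}
  L3 → {L5}
  L4 → {L5,L6}
  L5 → {L1,L6}
  L6 → ∅

φ for v: defs {L1,L3,L5,L6}
  DF⁺ = {L1,L5,L6}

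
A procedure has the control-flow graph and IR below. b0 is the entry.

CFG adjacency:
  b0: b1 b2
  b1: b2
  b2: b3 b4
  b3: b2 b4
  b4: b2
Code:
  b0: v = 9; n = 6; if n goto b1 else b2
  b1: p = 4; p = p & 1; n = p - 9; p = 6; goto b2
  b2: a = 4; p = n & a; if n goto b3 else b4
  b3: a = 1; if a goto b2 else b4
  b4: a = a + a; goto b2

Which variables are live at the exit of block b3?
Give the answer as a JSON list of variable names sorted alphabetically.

Answer: ["a", "n"]

Derivation:
def/use:
  b0: def={n,v} ue=∅
  b1: def={n,p} ue=∅
  b2: def={a,p} ue={n}
  b3: def={a} ue=∅
  b4: def={a} ue={a}

Backward fixpoint:
  b0 li=∅ lo={n}
  b1 li=∅ lo={n}
  b2 li={n} lo={a,n}
  b3 li={n} lo={a,n}
  b4 li={a,n} lo={n}

live-out(b3) = ["a", "n"]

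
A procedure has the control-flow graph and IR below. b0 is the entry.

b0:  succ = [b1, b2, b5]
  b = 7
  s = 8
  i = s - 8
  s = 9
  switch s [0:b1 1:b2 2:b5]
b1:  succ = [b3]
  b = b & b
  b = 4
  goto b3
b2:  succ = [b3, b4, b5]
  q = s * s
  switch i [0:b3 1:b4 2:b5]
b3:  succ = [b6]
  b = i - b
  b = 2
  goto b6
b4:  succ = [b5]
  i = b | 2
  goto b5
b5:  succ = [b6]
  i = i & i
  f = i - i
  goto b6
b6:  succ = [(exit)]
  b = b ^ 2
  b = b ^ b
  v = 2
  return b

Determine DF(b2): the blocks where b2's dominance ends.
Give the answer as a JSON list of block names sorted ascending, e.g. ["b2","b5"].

idom tree: b1←b0 b2←b0 b3←b0 b4←b2 b5←b0 b6←b0
Dom at joins:
  b3: preds {b1,b2}: {b0,b1} ∩ {b0,b2} = {b0}; idom=b0
  b5: preds {b0,b2,b4}: {b0} ∩ {b0,b2} ∩ {b0,b2,b4} = {b0}; idom=b0
  b6: preds {b3,b5}: {b0,b3} ∩ {b0,b5} = {b0}; idom=b0

DF walk-up:
  b3←b1: walk b1 to b0
  b3←b2: walk b2 to b0
  b5←b0: walk · to b0
  b5←b2: walk b2 to b0
  b5←b4: walk b4→b2 to b0
  b6←b3: walk b3 to b0
  b6←b5: walk b5 to b0
  b0 → ∅
  b1 → {b3}
  b2 → {b3,b5}
  b3 → {b6}
  b4 → {b5}
  b5 → {b6}
  b6 → ∅

DF(b2) = ["b3", "b5"]

Answer: ["b3", "b5"]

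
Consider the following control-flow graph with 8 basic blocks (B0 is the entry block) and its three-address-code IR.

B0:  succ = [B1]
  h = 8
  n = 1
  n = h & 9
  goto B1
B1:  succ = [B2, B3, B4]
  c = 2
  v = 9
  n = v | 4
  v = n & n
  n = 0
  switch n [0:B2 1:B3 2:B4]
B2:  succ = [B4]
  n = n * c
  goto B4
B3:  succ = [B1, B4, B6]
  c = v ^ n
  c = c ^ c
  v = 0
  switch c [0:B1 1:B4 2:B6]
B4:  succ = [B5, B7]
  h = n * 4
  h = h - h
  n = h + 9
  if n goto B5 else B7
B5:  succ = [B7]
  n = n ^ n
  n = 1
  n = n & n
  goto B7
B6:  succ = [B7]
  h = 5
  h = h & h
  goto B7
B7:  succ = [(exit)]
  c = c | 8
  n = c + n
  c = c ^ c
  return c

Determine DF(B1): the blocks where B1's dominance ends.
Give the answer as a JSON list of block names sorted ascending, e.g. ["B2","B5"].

Answer: ["B1"]

Analysis:
idom tree: B1←B0 B2←B1 B3←B1 B4←B1 B5←B4 B6←B3 B7←B1
Dom∩ at merges:
  B1: preds {B0,B3}: {B0} ∩ {B0,B1,B3} = {B0}; idom=B0
  B4: preds {B1,B2,B3}: {B0,B1} ∩ {B0,B1,B2} ∩ {B0,B1,B3} = {B0,B1}; idom=B1
  B7: preds {B4,B5,B6}: {B0,B1,B4} ∩ {B0,B1,B4,B5} ∩ {B0,B1,B3,B6} = {B0,B1}; idom=B1

Frontier:
  B1←B0: walk · to B0
  B1←B3: walk B3→B1 to B0
  B4←B1: walk · to B1
  B4←B2: walk B2 to B1
  B4←B3: walk B3 to B1
  B7←B4: walk B4 to B1
  B7←B5: walk B5→B4 to B1
  B7←B6: walk B6→B3 to B1
  B0: DF=∅
  B1: DF={B1}
  B2: DF={B4}
  B3: DF={B1,B4,B7}
  B4: DF={B7}
  B5: DF={B7}
  B6: DF={B7}
  B7: DF=∅

DF(B1) = ["B1"]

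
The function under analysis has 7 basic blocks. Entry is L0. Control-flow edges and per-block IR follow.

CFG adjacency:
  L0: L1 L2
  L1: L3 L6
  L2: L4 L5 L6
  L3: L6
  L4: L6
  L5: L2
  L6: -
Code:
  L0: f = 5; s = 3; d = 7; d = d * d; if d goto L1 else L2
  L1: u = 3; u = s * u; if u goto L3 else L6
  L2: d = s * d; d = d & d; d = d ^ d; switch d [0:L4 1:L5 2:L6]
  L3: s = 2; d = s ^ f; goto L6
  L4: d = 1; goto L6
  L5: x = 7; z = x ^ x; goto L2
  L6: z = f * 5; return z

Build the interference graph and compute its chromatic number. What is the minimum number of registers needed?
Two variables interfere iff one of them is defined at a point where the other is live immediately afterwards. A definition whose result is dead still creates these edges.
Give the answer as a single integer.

Per-block:
  L0: {d,f,s} / ∅
  L1: {u} / {s}
  L2: {d} / {d,s}
  L3: {d,s} / {f}
  L4: {d} / ∅
  L5: {x,z} / ∅
  L6: {z} / {f}

Live sets:
  live L0: ∅→{d,f,s}
  live L1: {f,s}→{f}
  live L2: {d,f,s}→{d,f,s}
  live L3: {f}→{f}
  live L4: {f}→{f}
  live L5: {d,f,s}→{d,f,s}
  live L6: {f}→∅

Interference:
  d: {f,s,x,z}
  f: {d,s,u,x,z}
  s: {d,f,u,x,z}
  u: {f,s}
  x: {d,f,s}
  z: {d,f,s}

Registers:
  clique {d,f,s,x} ⇒ need ≥ 4
  assign d→c2 f→c0 s→c1 u→c2 x→c3 z→c3 — no edge inside a register ⇒ χ ≤ 4
  χ = 4

Answer: 4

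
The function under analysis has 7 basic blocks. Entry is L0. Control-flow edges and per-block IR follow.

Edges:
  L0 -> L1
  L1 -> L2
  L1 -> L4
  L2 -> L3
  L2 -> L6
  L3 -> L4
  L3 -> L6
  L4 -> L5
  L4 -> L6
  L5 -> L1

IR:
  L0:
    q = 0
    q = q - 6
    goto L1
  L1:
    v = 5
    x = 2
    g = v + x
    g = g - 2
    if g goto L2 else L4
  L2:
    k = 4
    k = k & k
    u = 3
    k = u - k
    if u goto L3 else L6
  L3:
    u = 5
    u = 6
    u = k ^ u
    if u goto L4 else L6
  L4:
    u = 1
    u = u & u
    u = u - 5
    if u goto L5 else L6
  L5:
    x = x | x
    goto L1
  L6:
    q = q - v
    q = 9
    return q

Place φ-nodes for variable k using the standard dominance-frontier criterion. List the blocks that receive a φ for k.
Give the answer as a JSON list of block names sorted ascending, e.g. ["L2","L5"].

idom tree: L1←L0 L2←L1 L3←L2 L4←L1 L5←L4 L6←L1
Dom at joins:
  L1: preds {L0,L5}: {L0} ∩ {L0,L1,L4,L5} = {L0}; idom=L0
  L4: preds {L1,L3}: {L0,L1} ∩ {L0,L1,L2,L3} = {L0,L1}; idom=L1
  L6: preds {L2,L3,L4}: {L0,L1,L2} ∩ {L0,L1,L2,L3} ∩ {L0,L1,L4} = {L0,L1}; idom=L1

DF walk-up:
  L1←L0: walk · to L0
  L1←L5: walk L5→L4→L1 to L0
  L4←L1: walk · to L1
  L4←L3: walk L3→L2 to L1
  L6←L2: walk L2 to L1
  L6←L3: walk L3→L2 to L1
  L6←L4: walk L4 to L1
  L0: DF=∅
  L1: DF={L1}
  L2: DF={L4,L6}
  L3: DF={L4,L6}
  L4: DF={L1,L6}
  L5: DF={L1}
  L6: DF=∅

φ for k: defs {L2}
  DF⁺ = {L1,L4,L6}

Answer: ["L1", "L4", "L6"]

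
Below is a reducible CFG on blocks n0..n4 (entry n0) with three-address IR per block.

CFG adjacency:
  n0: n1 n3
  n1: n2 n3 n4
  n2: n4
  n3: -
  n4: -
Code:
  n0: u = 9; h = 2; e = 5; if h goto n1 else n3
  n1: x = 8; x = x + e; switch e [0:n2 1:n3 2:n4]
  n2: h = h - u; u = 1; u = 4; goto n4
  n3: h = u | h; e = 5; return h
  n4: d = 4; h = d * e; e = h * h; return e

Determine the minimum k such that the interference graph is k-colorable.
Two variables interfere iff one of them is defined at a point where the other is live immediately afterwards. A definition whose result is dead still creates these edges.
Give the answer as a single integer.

Answer: 4

Analysis:
Per-block:
  n0 def {e,h,u} use ∅
  n1 def {x} use {e}
  n2 def {h,u} use {h,u}
  n3 def {e,h} use {h,u}
  n4 def {d,e,h} use {e}

Live sets:
  n0 li=∅ lo={e,h,u}
  n1 li={e,h,u} lo={e,h,u}
  n2 li={e,h,u} lo={e}
  n3 li={h,u} lo=∅
  n4 li={e} lo=∅

Conflict graph:
  d — {e}
  e — {d,h,u,x}
  h — {e,u,x}
  u — {e,h,x}
  x — {e,h,u}

Chromatic number:
  {e,h,u,x} pairwise interfere (4-clique) ⇒ χ ≥ 4
  4-colouring: R0={e}  R1={d,h}  R2={u}  R3={x}
  χ = 4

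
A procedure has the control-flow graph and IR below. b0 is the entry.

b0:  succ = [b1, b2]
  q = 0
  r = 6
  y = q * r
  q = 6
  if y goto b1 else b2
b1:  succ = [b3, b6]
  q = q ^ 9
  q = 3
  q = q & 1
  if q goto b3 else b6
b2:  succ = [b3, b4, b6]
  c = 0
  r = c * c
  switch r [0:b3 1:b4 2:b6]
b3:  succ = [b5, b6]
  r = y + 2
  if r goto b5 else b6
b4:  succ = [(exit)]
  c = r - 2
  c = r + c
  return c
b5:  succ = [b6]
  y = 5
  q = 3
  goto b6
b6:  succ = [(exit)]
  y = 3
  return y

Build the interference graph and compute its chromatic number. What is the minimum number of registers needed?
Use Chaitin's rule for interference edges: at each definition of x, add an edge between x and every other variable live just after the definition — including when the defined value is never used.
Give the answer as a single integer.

Answer: 3

Derivation:
Per-block:
  b0: {q,r,y} / ∅
  b1: {q} / {q}
  b2: {c,r} / ∅
  b3: {r} / {y}
  b4: {c} / {r}
  b5: {q,y} / ∅
  b6: {y} / ∅

Live sets:
  b0: in=∅ out={q,y}
  b1: in={q,y} out={y}
  b2: in={y} out={r,y}
  b3: in={y} out=∅
  b4: in={r} out=∅
  b5: in=∅ out=∅
  b6: in=∅ out=∅

Conflict graph:
  c — {r,y}
  q — {r,y}
  r — {c,q,y}
  y — {c,q,r}

Colouring:
  lower bound: {c,r,y} mutually conflict ⇒ χ ≥ 3
  3-colouring: R0={r}  R1={y}  R2={c,q}
  χ = 3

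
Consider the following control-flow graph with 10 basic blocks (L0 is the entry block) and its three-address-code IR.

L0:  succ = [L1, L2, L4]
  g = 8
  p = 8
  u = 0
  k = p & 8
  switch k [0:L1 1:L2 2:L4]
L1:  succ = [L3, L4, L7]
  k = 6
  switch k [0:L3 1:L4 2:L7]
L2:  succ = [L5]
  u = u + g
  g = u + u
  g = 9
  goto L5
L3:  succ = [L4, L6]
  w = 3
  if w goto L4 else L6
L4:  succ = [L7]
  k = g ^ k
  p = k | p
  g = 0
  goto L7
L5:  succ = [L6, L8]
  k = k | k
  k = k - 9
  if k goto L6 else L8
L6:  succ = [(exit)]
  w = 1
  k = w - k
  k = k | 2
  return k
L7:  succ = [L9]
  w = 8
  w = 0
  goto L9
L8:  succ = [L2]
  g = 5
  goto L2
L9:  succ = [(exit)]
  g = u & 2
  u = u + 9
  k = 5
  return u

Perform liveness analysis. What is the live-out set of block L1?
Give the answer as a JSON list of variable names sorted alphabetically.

Answer: ["g", "k", "p", "u"]

Derivation:
def/use:
  L0 def {g,k,p,u} use ∅
  L1 def {k} use ∅
  L2 def {g,u} use {g,u}
  L3 def {w} use ∅
  L4 def {g,k,p} use {g,k,p}
  L5 def {k} use {k}
  L6 def {k,w} use {k}
  L7 def {w} use ∅
  L8 def {g} use ∅
  L9 def {g,k,u} use {u}

Liveness:
  live L0: ∅→{g,k,p,u}
  live L1: {g,p,u}→{g,k,p,u}
  live L2: {g,k,u}→{k,u}
  live L3: {g,k,p,u}→{g,k,p,u}
  live L4: {g,k,p,u}→{u}
  live L5: {k,u}→{k,u}
  live L6: {k}→∅
  live L7: {u}→{u}
  live L8: {k,u}→{g,k,u}
  live L9: {u}→∅

live-out(L1) = ["g", "k", "p", "u"]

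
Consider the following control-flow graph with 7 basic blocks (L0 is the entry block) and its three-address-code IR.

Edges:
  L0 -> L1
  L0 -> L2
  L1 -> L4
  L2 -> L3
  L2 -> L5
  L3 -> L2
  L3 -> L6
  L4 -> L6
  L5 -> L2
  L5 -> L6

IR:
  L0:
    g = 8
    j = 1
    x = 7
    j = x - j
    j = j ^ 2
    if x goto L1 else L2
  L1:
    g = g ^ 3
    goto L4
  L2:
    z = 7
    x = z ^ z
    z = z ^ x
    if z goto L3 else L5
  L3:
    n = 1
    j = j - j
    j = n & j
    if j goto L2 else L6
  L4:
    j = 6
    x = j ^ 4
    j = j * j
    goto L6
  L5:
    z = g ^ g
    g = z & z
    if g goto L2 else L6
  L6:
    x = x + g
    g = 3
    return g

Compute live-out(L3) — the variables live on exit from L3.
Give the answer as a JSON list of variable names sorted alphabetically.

Answer: ["g", "j", "x"]

Derivation:
Per-block:
  L0 def {g,j,x} use ∅
  L1 def {g} use {g}
  L2 def {x,z} use ∅
  L3 def {j,n} use {j}
  L4 def {j,x} use ∅
  L5 def {g,z} use {g}
  L6 def {g,x} use {g,x}

Liveness:
  L0: in=∅ out={g,j}
  L1: in={g} out={g}
  L2: in={g,j} out={g,j,x}
  L3: in={g,j,x} out={g,j,x}
  L4: in={g} out={g,x}
  L5: in={g,j,x} out={g,j,x}
  L6: in={g,x} out=∅

live-out(L3) = ["g", "j", "x"]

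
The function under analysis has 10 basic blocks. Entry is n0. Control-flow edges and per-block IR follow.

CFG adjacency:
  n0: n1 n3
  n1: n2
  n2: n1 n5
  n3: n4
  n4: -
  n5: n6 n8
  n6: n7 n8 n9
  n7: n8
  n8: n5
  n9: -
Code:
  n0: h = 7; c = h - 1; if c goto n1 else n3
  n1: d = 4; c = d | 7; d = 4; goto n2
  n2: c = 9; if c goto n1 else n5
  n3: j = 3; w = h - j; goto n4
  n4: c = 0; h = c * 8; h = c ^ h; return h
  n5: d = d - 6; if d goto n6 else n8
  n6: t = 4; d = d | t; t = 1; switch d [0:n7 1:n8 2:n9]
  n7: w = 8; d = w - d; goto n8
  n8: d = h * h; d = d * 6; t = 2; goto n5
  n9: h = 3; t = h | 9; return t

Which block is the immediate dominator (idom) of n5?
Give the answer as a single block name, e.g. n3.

idom tree: n1←n0 n2←n1 n3←n0 n4←n3 n5←n2 n6←n5 n7←n6 n8←n5 n9←n6
Join-block Dom:
  n1: preds {n0,n2}: {n0} ∩ {n0,n1,n2} = {n0}; idom=n0
  n5: preds {n2,n8}: {n0,n1,n2} ∩ {n0,n1,n2,n5,n8} = {n0,n1,n2}; idom=n2
  n8: preds {n5,n6,n7}: {n0,n1,n2,n5} ∩ {n0,n1,n2,n5,n6} ∩ {n0,n1,n2,n5,n6,n7} = {n0,n1,n2,n5}; idom=n5

idom(n5) = n2

Answer: n2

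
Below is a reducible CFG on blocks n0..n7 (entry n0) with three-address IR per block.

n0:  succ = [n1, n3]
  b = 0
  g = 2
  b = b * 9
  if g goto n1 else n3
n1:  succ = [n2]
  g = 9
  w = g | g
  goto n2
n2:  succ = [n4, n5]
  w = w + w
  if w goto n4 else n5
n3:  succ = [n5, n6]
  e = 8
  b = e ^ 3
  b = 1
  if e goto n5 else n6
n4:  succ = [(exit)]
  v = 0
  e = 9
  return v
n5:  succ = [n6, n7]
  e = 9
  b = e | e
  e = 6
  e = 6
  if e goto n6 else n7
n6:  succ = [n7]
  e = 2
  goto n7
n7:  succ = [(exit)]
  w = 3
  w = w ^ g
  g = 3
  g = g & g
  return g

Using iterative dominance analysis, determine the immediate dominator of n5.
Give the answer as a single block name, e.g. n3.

idom tree: n1←n0 n2←n1 n3←n0 n4←n2 n5←n0 n6←n0 n7←n0
Dom∩ at merges:
  n5: preds {n2,n3}: {n0,n1,n2} ∩ {n0,n3} = {n0}; idom=n0
  n6: preds {n3,n5}: {n0,n3} ∩ {n0,n5} = {n0}; idom=n0
  n7: preds {n5,n6}: {n0,n5} ∩ {n0,n6} = {n0}; idom=n0

idom(n5) = n0

Answer: n0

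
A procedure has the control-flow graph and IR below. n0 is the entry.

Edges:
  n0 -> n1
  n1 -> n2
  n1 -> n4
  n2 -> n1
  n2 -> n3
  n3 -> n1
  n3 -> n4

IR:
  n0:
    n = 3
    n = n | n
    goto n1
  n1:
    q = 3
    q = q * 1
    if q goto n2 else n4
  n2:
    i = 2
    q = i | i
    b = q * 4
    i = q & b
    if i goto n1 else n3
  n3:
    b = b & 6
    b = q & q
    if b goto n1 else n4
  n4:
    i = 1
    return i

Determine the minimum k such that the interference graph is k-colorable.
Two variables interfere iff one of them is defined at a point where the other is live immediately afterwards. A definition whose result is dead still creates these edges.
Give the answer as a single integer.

def/use:
  n0 def {n} use ∅
  n1 def {q} use ∅
  n2 def {b,i,q} use ∅
  n3 def {b} use {b,q}
  n4 def {i} use ∅

Backward fixpoint:
  n0 li=∅ lo=∅
  n1 li=∅ lo=∅
  n2 li=∅ lo={b,q}
  n3 li={b,q} lo=∅
  n4 li=∅ lo=∅

Interfere edges:
  b↔{i,q}
  i↔{b,q}
  n↔∅
  q↔{b,i}

Registers:
  lower bound: {b,i,q} mutually conflict ⇒ χ ≥ 3
  3-colouring: R0={b,n}  R1={i}  R2={q}
  χ = 3

Answer: 3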